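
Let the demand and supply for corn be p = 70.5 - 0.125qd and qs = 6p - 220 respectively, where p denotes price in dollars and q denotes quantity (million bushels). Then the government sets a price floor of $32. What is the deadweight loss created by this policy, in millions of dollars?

Rearranging demand gives qd = 564 - 8p. Equilibrium: 564 - 8p = 6p - 220, so 784 = 14p and p* = 56, q* = 116.
The floor of 32 is below the equilibrium price 56, so it is not binding; the market clears at p* = 56, q* = 116.
Since the control does not bind, no trades are prevented and deadweight loss is zero.

0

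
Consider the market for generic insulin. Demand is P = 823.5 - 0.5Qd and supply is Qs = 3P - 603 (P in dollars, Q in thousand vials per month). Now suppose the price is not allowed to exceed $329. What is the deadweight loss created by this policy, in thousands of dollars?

54903.75

Rearranging demand gives Qd = 1647 - 2P. Setting quantity demanded equal to quantity supplied, 1647 - 2P = 3P - 603, gives P* = 450 and Q* = 747.
Since 329 < 450, the ceiling is binding.
At P = 329: Qd = 1647 - 2·329 = 989 and Qs = 3·329 - 603 = 384.
Quantity traded falls to 384. At Q = 384 the demand price is (1647 - 384)/2 = 631.5 and the supply price is (603 + 384)/3 = 329.
Deadweight loss = ½ · (631.5 - 329) · (747 - 384) = ½ · 302.5 · 363 = 54903.75.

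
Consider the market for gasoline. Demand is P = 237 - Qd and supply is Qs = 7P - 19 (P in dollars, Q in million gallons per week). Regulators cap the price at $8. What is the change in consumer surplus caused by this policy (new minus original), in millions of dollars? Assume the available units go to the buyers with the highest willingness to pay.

Rearranging demand gives Qd = 237 - P. In a free market, 237 - P = 7P - 19 gives the equilibrium P* = 32, Q* = 205.
Because the ceiling (8) lies below the market-clearing price, it is binding.
At P = 8: Qd = 237 - 8 = 229 and Qs = 7·8 - 19 = 37.
Consumer surplus without the control is ½ · (237 - 32) · 205 = 21012.5.
With the ceiling, 37 units are sold at 8 (assume they go to the highest-value buyers). The demand price at Q = 37 is 200, so CS = ½ · [(237 - 8) + (200 - 8)] · 37 = 7788.5.
Change in consumer surplus = 7788.5 - 21012.5 = -13224.

-13224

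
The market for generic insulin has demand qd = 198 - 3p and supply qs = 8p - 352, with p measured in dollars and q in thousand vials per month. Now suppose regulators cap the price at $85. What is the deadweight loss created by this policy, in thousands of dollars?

0

Setting quantity demanded equal to quantity supplied, 198 - 3p = 8p - 352, gives p* = 50 and q* = 48.
Since 85 is above p* = 50, the ceiling does not bind and the free-market outcome prevails.
Since the control does not bind, no trades are prevented and deadweight loss is zero.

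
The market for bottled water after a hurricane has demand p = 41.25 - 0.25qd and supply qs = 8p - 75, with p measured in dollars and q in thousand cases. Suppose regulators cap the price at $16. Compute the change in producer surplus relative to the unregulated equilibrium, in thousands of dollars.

Rearranging demand gives qd = 165 - 4p. Without the control the market clears where 165 - 4p = 8p - 75, i.e. p* = 20 and q* = 85.
Because the ceiling (16) lies below the market-clearing price, it is binding.
At p = 16: qd = 165 - 4·16 = 101 and qs = 8·16 - 75 = 53.
Producer surplus without the control is ½ · (20 - 9.375) · 85 = 451.5625.
With the ceiling, producers sell 53 units at 16, so PS = ½ · (16 - 9.375) · 53 = 175.5625.
Change in producer surplus = 175.5625 - 451.5625 = -276.

-276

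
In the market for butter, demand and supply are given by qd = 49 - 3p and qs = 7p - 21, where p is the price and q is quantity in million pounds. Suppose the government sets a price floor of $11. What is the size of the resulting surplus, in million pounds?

40

Setting quantity demanded equal to quantity supplied, 49 - 3p = 7p - 21, gives p* = 7 and q* = 28.
Since 11 > 7, the floor is binding.
At p = 11: qd = 49 - 3·11 = 16 and qs = 7·11 - 21 = 56.
Surplus = qs - qd = 56 - 16 = 40.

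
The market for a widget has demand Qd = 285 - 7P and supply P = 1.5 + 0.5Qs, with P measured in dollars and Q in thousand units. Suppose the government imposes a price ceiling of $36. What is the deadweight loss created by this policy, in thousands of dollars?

0

Rearranging supply gives Qs = 2P - 3. Equilibrium: 285 - 7P = 2P - 3, so 288 = 9P and P* = 32, Q* = 61.
The ceiling of 36 is above the equilibrium price 32, so it is not binding; the market clears at P* = 32, Q* = 61.
Since the control does not bind, no trades are prevented and deadweight loss is zero.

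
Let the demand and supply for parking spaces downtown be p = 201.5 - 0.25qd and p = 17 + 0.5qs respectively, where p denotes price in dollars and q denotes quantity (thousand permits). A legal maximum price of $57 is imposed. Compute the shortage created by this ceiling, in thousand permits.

498

Rearranging demand gives qd = 806 - 4p; rearranging supply gives qs = 2p - 34. Equilibrium: 806 - 4p = 2p - 34, so 840 = 6p and p* = 140, q* = 246.
The ceiling of 57 is below the equilibrium price 140, so it binds.
At p = 57: qd = 806 - 4·57 = 578 and qs = 2·57 - 34 = 80.
Shortage = qd - qs = 578 - 80 = 498.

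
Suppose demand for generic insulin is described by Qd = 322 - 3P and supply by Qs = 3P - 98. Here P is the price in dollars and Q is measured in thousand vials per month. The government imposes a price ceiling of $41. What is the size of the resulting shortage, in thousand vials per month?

Equilibrium: 322 - 3P = 3P - 98, so 420 = 6P and P* = 70, Q* = 112.
Because the ceiling (41) lies below the market-clearing price, it is binding.
At P = 41: Qd = 322 - 3·41 = 199 and Qs = 3·41 - 98 = 25.
Shortage = Qd - Qs = 199 - 25 = 174.

174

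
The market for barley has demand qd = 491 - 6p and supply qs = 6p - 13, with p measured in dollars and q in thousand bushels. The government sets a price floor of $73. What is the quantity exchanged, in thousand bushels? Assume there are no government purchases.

53

Without the control the market clears where 491 - 6p = 6p - 13, i.e. p* = 42 and q* = 239.
Because the floor (73) lies above the market-clearing price, it is binding.
At p = 73: qd = 491 - 6·73 = 53 and qs = 6·73 - 13 = 425.
The quantity actually transacted is the short side, demand: 53.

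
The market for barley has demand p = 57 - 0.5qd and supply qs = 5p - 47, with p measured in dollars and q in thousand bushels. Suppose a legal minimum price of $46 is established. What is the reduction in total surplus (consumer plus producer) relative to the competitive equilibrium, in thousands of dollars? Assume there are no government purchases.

740.6

Rearranging demand gives qd = 114 - 2p. In a free market, 114 - 2p = 5p - 47 gives the equilibrium p* = 23, q* = 68.
Since 46 > 23, the floor is binding.
At p = 46: qd = 114 - 2·46 = 22 and qs = 5·46 - 47 = 183.
Quantity traded falls to 22. At q = 22 the demand price is (114 - 22)/2 = 46 and the supply price is (47 + 22)/5 = 13.8.
Deadweight loss = ½ · (46 - 13.8) · (68 - 22) = ½ · 32.2 · 46 = 740.6.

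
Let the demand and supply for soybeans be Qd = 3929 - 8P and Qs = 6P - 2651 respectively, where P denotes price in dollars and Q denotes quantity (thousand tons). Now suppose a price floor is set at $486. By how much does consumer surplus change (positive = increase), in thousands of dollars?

In a free market, 3929 - 8P = 6P - 2651 gives the equilibrium P* = 470, Q* = 169.
Because the floor (486) lies above the market-clearing price, it is binding.
At P = 486: Qd = 3929 - 8·486 = 41 and Qs = 6·486 - 2651 = 265.
Consumer surplus without the control is ½ · (491.125 - 470) · 169 = 1785.0625.
With the floor, consumers buy 41 units at 486, so CS = ½ · (491.125 - 486) · 41 = 105.0625.
Change in consumer surplus = 105.0625 - 1785.0625 = -1680.

-1680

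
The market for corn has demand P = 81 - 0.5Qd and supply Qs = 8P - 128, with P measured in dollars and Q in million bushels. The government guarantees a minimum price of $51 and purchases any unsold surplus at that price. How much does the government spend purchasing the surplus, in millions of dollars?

11220

Rearranging demand gives Qd = 162 - 2P. Setting quantity demanded equal to quantity supplied, 162 - 2P = 8P - 128, gives P* = 29 and Q* = 104.
Because the floor (51) lies above the market-clearing price, it is binding.
At P = 51: Qd = 162 - 2·51 = 60 and Qs = 8·51 - 128 = 280.
Surplus = Qs - Qd = 220.
Government expenditure = surplus × support price = 220 × 51 = 11220.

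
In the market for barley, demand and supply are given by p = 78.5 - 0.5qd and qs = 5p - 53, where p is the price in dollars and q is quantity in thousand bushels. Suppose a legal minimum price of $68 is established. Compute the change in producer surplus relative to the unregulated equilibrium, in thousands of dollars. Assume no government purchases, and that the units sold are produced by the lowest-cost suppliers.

220.4

Rearranging demand gives qd = 157 - 2p. Without the control the market clears where 157 - 2p = 5p - 53, i.e. p* = 30 and q* = 97.
Since 68 > 30, the floor is binding.
At p = 68: qd = 157 - 2·68 = 21 and qs = 5·68 - 53 = 287.
Producer surplus without the control is ½ · (30 - 10.6) · 97 = 940.9.
With the floor, 21 units are sold at 68. The supply price at q = 21 is 14.8, so PS = ½ · [(68 - 10.6) + (68 - 14.8)] · 21 = 1161.3.
Change in producer surplus = 1161.3 - 940.9 = 220.4.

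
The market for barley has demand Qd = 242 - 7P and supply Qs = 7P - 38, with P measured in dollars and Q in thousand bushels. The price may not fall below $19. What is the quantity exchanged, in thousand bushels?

In a free market, 242 - 7P = 7P - 38 gives the equilibrium P* = 20, Q* = 102.
Since 19 is below P* = 20, the floor does not bind and the free-market outcome prevails.

102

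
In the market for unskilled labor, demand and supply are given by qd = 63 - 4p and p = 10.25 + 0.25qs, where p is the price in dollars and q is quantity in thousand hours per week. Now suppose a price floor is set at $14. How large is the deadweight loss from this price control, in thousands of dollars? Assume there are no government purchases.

4

Rearranging supply gives qs = 4p - 41. In a free market, 63 - 4p = 4p - 41 gives the equilibrium p* = 13, q* = 11.
The floor of 14 is above the equilibrium price 13, so it binds.
At p = 14: qd = 63 - 4·14 = 7 and qs = 4·14 - 41 = 15.
Quantity traded falls to 7. At q = 7 the demand price is (63 - 7)/4 = 14 and the supply price is (41 + 7)/4 = 12.
Deadweight loss = ½ · (14 - 12) · (11 - 7) = ½ · 2 · 4 = 4.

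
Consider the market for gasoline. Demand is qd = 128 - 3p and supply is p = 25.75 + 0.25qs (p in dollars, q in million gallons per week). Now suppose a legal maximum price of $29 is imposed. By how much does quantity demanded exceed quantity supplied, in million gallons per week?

Rearranging supply gives qs = 4p - 103. Without the control the market clears where 128 - 3p = 4p - 103, i.e. p* = 33 and q* = 29.
Because the ceiling (29) lies below the market-clearing price, it is binding.
At p = 29: qd = 128 - 3·29 = 41 and qs = 4·29 - 103 = 13.
Shortage = qd - qs = 41 - 13 = 28.

28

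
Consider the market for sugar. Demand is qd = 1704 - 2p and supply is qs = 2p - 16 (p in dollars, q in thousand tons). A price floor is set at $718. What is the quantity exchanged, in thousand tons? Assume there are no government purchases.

268

Setting quantity demanded equal to quantity supplied, 1704 - 2p = 2p - 16, gives p* = 430 and q* = 844.
The floor of 718 is above the equilibrium price 430, so it binds.
At p = 718: qd = 1704 - 2·718 = 268 and qs = 2·718 - 16 = 1420.
The quantity actually transacted is the short side, demand: 268.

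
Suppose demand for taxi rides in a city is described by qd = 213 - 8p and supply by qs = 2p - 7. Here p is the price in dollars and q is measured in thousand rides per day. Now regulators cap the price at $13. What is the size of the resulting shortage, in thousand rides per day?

90

Without the control the market clears where 213 - 8p = 2p - 7, i.e. p* = 22 and q* = 37.
The ceiling of 13 is below the equilibrium price 22, so it binds.
At p = 13: qd = 213 - 8·13 = 109 and qs = 2·13 - 7 = 19.
Shortage = qd - qs = 109 - 19 = 90.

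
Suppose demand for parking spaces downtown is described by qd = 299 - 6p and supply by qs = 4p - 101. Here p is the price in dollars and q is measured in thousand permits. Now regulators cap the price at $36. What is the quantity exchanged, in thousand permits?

43

In a free market, 299 - 6p = 4p - 101 gives the equilibrium p* = 40, q* = 59.
The ceiling of 36 is below the equilibrium price 40, so it binds.
At p = 36: qd = 299 - 6·36 = 83 and qs = 4·36 - 101 = 43.
The quantity actually transacted is the short side, supply: 43.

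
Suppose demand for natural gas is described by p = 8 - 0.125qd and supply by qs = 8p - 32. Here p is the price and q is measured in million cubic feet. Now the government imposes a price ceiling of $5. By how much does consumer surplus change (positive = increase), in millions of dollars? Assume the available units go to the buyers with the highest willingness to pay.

Rearranging demand gives qd = 64 - 8p. Setting quantity demanded equal to quantity supplied, 64 - 8p = 8p - 32, gives p* = 6 and q* = 16.
Since 5 < 6, the ceiling is binding.
At p = 5: qd = 64 - 8·5 = 24 and qs = 8·5 - 32 = 8.
Consumer surplus without the control is ½ · (8 - 6) · 16 = 16.
With the ceiling, 8 units are sold at 5 (assume they go to the highest-value buyers). The demand price at q = 8 is 7, so CS = ½ · [(8 - 5) + (7 - 5)] · 8 = 20.
Change in consumer surplus = 20 - 16 = 4.

4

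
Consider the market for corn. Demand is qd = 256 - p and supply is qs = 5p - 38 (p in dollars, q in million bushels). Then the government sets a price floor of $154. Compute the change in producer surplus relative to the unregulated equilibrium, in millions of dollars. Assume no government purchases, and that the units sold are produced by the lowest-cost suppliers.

9607.5

Equilibrium: 256 - p = 5p - 38, so 294 = 6p and p* = 49, q* = 207.
The floor of 154 is above the equilibrium price 49, so it binds.
At p = 154: qd = 256 - 154 = 102 and qs = 5·154 - 38 = 732.
Producer surplus without the control is ½ · (49 - 7.6) · 207 = 4284.9.
With the floor, 102 units are sold at 154. The supply price at q = 102 is 28, so PS = ½ · [(154 - 7.6) + (154 - 28)] · 102 = 13892.4.
Change in producer surplus = 13892.4 - 4284.9 = 9607.5.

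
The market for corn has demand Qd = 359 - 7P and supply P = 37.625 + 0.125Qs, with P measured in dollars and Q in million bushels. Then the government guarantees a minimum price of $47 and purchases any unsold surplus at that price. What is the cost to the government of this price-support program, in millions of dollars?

Rearranging supply gives Qs = 8P - 301. Setting quantity demanded equal to quantity supplied, 359 - 7P = 8P - 301, gives P* = 44 and Q* = 51.
Because the floor (47) lies above the market-clearing price, it is binding.
At P = 47: Qd = 359 - 7·47 = 30 and Qs = 8·47 - 301 = 75.
Surplus = Qs - Qd = 45.
Government expenditure = surplus × support price = 45 × 47 = 2115.

2115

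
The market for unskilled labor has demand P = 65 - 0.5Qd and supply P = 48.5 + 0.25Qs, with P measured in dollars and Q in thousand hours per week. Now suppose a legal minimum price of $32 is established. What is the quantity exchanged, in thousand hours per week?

Rearranging demand gives Qd = 130 - 2P; rearranging supply gives Qs = 4P - 194. Equilibrium: 130 - 2P = 4P - 194, so 324 = 6P and P* = 54, Q* = 22.
The floor of 32 is below the equilibrium price 54, so it is not binding; the market clears at P* = 54, Q* = 22.

22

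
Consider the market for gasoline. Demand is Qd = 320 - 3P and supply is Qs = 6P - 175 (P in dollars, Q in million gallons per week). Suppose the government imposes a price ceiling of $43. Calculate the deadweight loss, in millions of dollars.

Without the control the market clears where 320 - 3P = 6P - 175, i.e. P* = 55 and Q* = 155.
Because the ceiling (43) lies below the market-clearing price, it is binding.
At P = 43: Qd = 320 - 3·43 = 191 and Qs = 6·43 - 175 = 83.
Quantity traded falls to 83. At Q = 83 the demand price is (320 - 83)/3 = 79 and the supply price is (175 + 83)/6 = 43.
Deadweight loss = ½ · (79 - 43) · (155 - 83) = ½ · 36 · 72 = 1296.

1296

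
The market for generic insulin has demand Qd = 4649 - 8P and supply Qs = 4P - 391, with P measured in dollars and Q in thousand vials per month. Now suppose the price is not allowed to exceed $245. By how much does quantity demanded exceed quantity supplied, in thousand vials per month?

2100

Setting quantity demanded equal to quantity supplied, 4649 - 8P = 4P - 391, gives P* = 420 and Q* = 1289.
Because the ceiling (245) lies below the market-clearing price, it is binding.
At P = 245: Qd = 4649 - 8·245 = 2689 and Qs = 4·245 - 391 = 589.
Shortage = Qd - Qs = 2689 - 589 = 2100.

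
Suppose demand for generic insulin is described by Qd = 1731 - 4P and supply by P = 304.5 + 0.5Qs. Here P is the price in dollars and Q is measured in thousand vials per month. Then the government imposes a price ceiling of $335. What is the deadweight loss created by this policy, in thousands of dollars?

4537.5

Rearranging supply gives Qs = 2P - 609. In a free market, 1731 - 4P = 2P - 609 gives the equilibrium P* = 390, Q* = 171.
The ceiling of 335 is below the equilibrium price 390, so it binds.
At P = 335: Qd = 1731 - 4·335 = 391 and Qs = 2·335 - 609 = 61.
Quantity traded falls to 61. At Q = 61 the demand price is (1731 - 61)/4 = 417.5 and the supply price is (609 + 61)/2 = 335.
Deadweight loss = ½ · (417.5 - 335) · (171 - 61) = ½ · 82.5 · 110 = 4537.5.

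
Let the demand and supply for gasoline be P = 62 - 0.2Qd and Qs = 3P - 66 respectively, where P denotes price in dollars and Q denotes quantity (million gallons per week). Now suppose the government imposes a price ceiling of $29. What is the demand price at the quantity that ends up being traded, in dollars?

57.8

Rearranging demand gives Qd = 310 - 5P. Equilibrium: 310 - 5P = 3P - 66, so 376 = 8P and P* = 47, Q* = 75.
Because the ceiling (29) lies below the market-clearing price, it is binding.
At P = 29: Qd = 310 - 5·29 = 165 and Qs = 3·29 - 66 = 21.
Only 21 units reach the market. On the demand curve, the marginal buyer's willingness to pay at Q = 21 is (310 - 21)/5 = 57.8.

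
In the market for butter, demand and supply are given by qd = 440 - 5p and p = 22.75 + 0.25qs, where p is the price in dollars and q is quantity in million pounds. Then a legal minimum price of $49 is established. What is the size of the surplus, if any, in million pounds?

0

Rearranging supply gives qs = 4p - 91. Without the control the market clears where 440 - 5p = 4p - 91, i.e. p* = 59 and q* = 145.
Since 49 is below p* = 59, the floor does not bind and the free-market outcome prevails.
Since the control does not bind, there is no surplus.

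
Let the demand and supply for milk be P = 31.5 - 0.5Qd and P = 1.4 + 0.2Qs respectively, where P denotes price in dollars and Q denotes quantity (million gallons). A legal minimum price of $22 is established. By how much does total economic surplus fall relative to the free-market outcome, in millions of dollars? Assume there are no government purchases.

Rearranging demand gives Qd = 63 - 2P; rearranging supply gives Qs = 5P - 7. Without the control the market clears where 63 - 2P = 5P - 7, i.e. P* = 10 and Q* = 43.
The floor of 22 is above the equilibrium price 10, so it binds.
At P = 22: Qd = 63 - 2·22 = 19 and Qs = 5·22 - 7 = 103.
Quantity traded falls to 19. At Q = 19 the demand price is (63 - 19)/2 = 22 and the supply price is (7 + 19)/5 = 5.2.
Deadweight loss = ½ · (22 - 5.2) · (43 - 19) = ½ · 16.8 · 24 = 201.6.

201.6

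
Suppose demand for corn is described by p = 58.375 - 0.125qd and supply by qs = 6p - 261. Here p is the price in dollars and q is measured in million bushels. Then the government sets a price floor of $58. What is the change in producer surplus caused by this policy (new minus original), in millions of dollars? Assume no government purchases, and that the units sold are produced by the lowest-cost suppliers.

Rearranging demand gives qd = 467 - 8p. Without the control the market clears where 467 - 8p = 6p - 261, i.e. p* = 52 and q* = 51.
Because the floor (58) lies above the market-clearing price, it is binding.
At p = 58: qd = 467 - 8·58 = 3 and qs = 6·58 - 261 = 87.
Producer surplus without the control is ½ · (52 - 43.5) · 51 = 216.75.
With the floor, 3 units are sold at 58. The supply price at q = 3 is 44, so PS = ½ · [(58 - 43.5) + (58 - 44)] · 3 = 42.75.
Change in producer surplus = 42.75 - 216.75 = -174.

-174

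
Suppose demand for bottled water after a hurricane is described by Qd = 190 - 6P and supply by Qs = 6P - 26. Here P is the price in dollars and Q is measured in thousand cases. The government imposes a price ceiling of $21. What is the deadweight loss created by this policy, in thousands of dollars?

Equilibrium: 190 - 6P = 6P - 26, so 216 = 12P and P* = 18, Q* = 82.
The ceiling of 21 is above the equilibrium price 18, so it is not binding; the market clears at P* = 18, Q* = 82.
Since the control does not bind, no trades are prevented and deadweight loss is zero.

0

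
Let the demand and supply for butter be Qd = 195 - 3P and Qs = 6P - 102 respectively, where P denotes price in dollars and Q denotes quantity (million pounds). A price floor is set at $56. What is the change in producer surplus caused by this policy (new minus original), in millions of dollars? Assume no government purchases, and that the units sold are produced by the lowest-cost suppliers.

224.25

Setting quantity demanded equal to quantity supplied, 195 - 3P = 6P - 102, gives P* = 33 and Q* = 96.
Since 56 > 33, the floor is binding.
At P = 56: Qd = 195 - 3·56 = 27 and Qs = 6·56 - 102 = 234.
Producer surplus without the control is ½ · (33 - 17) · 96 = 768.
With the floor, 27 units are sold at 56. The supply price at Q = 27 is 21.5, so PS = ½ · [(56 - 17) + (56 - 21.5)] · 27 = 992.25.
Change in producer surplus = 992.25 - 768 = 224.25.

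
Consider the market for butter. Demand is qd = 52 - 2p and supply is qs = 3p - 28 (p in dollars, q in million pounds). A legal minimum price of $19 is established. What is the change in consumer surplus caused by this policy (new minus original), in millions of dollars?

In a free market, 52 - 2p = 3p - 28 gives the equilibrium p* = 16, q* = 20.
Because the floor (19) lies above the market-clearing price, it is binding.
At p = 19: qd = 52 - 2·19 = 14 and qs = 3·19 - 28 = 29.
Consumer surplus without the control is ½ · (26 - 16) · 20 = 100.
With the floor, consumers buy 14 units at 19, so CS = ½ · (26 - 19) · 14 = 49.
Change in consumer surplus = 49 - 100 = -51.

-51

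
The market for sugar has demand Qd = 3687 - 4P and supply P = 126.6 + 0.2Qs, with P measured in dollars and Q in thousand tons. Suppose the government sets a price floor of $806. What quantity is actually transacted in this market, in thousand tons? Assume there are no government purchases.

Rearranging supply gives Qs = 5P - 633. Equilibrium: 3687 - 4P = 5P - 633, so 4320 = 9P and P* = 480, Q* = 1767.
The floor of 806 is above the equilibrium price 480, so it binds.
At P = 806: Qd = 3687 - 4·806 = 463 and Qs = 5·806 - 633 = 3397.
The quantity actually transacted is the short side, demand: 463.

463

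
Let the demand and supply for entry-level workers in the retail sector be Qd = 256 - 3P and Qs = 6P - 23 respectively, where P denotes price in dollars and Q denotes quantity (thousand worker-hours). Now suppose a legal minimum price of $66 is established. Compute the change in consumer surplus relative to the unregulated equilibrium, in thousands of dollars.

Setting quantity demanded equal to quantity supplied, 256 - 3P = 6P - 23, gives P* = 31 and Q* = 163.
Since 66 > 31, the floor is binding.
At P = 66: Qd = 256 - 3·66 = 58 and Qs = 6·66 - 23 = 373.
Consumer surplus without the control is ½ · (256/3 - 31) · 163 = 26569/6.
With the floor, consumers buy 58 units at 66, so CS = ½ · (256/3 - 66) · 58 = 1682/3.
Change in consumer surplus = 1682/3 - 26569/6 = -3867.5.

-3867.5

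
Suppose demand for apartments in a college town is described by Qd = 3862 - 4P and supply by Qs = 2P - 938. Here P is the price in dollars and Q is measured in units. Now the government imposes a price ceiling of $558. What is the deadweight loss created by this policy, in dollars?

87846

Setting quantity demanded equal to quantity supplied, 3862 - 4P = 2P - 938, gives P* = 800 and Q* = 662.
Since 558 < 800, the ceiling is binding.
At P = 558: Qd = 3862 - 4·558 = 1630 and Qs = 2·558 - 938 = 178.
Quantity traded falls to 178. At Q = 178 the demand price is (3862 - 178)/4 = 921 and the supply price is (938 + 178)/2 = 558.
Deadweight loss = ½ · (921 - 558) · (662 - 178) = ½ · 363 · 484 = 87846.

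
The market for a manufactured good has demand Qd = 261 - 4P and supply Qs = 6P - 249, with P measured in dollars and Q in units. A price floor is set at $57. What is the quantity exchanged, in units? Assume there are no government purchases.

Setting quantity demanded equal to quantity supplied, 261 - 4P = 6P - 249, gives P* = 51 and Q* = 57.
Because the floor (57) lies above the market-clearing price, it is binding.
At P = 57: Qd = 261 - 4·57 = 33 and Qs = 6·57 - 249 = 93.
The quantity actually transacted is the short side, demand: 33.

33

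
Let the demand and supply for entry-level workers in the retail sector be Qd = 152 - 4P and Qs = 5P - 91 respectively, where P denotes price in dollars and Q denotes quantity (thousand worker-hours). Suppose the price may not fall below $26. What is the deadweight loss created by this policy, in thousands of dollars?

Without the control the market clears where 152 - 4P = 5P - 91, i.e. P* = 27 and Q* = 44.
Since 26 is below P* = 27, the floor does not bind and the free-market outcome prevails.
Since the control does not bind, no trades are prevented and deadweight loss is zero.

0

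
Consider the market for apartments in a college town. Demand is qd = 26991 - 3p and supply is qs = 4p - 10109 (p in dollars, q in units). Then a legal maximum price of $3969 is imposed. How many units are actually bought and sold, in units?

5767

In a free market, 26991 - 3p = 4p - 10109 gives the equilibrium p* = 5300, q* = 11091.
Since 3969 < 5300, the ceiling is binding.
At p = 3969: qd = 26991 - 3·3969 = 15084 and qs = 4·3969 - 10109 = 5767.
The quantity actually transacted is the short side, supply: 5767.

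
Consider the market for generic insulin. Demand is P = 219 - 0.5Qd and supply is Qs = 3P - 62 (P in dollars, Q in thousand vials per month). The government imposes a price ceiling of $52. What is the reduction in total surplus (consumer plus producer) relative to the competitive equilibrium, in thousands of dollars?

8640

Rearranging demand gives Qd = 438 - 2P. Setting quantity demanded equal to quantity supplied, 438 - 2P = 3P - 62, gives P* = 100 and Q* = 238.
The ceiling of 52 is below the equilibrium price 100, so it binds.
At P = 52: Qd = 438 - 2·52 = 334 and Qs = 3·52 - 62 = 94.
Quantity traded falls to 94. At Q = 94 the demand price is (438 - 94)/2 = 172 and the supply price is (62 + 94)/3 = 52.
Deadweight loss = ½ · (172 - 52) · (238 - 94) = ½ · 120 · 144 = 8640.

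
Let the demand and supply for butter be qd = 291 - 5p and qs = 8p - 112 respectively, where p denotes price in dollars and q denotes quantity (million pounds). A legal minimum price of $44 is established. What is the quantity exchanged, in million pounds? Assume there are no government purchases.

71

Setting quantity demanded equal to quantity supplied, 291 - 5p = 8p - 112, gives p* = 31 and q* = 136.
Because the floor (44) lies above the market-clearing price, it is binding.
At p = 44: qd = 291 - 5·44 = 71 and qs = 8·44 - 112 = 240.
The quantity actually transacted is the short side, demand: 71.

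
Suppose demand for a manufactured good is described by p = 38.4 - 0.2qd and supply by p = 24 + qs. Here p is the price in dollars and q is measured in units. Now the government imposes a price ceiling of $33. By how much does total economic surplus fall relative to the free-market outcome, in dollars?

5.4

Rearranging demand gives qd = 192 - 5p; rearranging supply gives qs = p - 24. Setting quantity demanded equal to quantity supplied, 192 - 5p = p - 24, gives p* = 36 and q* = 12.
Since 33 < 36, the ceiling is binding.
At p = 33: qd = 192 - 5·33 = 27 and qs = 33 - 24 = 9.
Quantity traded falls to 9. At q = 9 the demand price is (192 - 9)/5 = 36.6 and the supply price is 24 + 9 = 33.
Deadweight loss = ½ · (36.6 - 33) · (12 - 9) = ½ · 3.6 · 3 = 5.4.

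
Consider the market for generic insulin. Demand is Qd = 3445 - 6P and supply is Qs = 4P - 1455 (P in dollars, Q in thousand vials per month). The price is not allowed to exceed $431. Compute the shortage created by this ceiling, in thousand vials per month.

590

Setting quantity demanded equal to quantity supplied, 3445 - 6P = 4P - 1455, gives P* = 490 and Q* = 505.
Because the ceiling (431) lies below the market-clearing price, it is binding.
At P = 431: Qd = 3445 - 6·431 = 859 and Qs = 4·431 - 1455 = 269.
Shortage = Qd - Qs = 859 - 269 = 590.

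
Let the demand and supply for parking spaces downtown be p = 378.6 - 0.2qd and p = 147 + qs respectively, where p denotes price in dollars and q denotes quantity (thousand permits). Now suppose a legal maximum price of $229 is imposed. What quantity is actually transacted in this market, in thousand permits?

82

Rearranging demand gives qd = 1893 - 5p; rearranging supply gives qs = p - 147. In a free market, 1893 - 5p = p - 147 gives the equilibrium p* = 340, q* = 193.
Since 229 < 340, the ceiling is binding.
At p = 229: qd = 1893 - 5·229 = 748 and qs = 229 - 147 = 82.
The quantity actually transacted is the short side, supply: 82.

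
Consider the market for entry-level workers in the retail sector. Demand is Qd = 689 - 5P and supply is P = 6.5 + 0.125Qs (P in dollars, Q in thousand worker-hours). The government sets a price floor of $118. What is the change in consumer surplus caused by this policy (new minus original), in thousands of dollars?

Rearranging supply gives Qs = 8P - 52. In a free market, 689 - 5P = 8P - 52 gives the equilibrium P* = 57, Q* = 404.
The floor of 118 is above the equilibrium price 57, so it binds.
At P = 118: Qd = 689 - 5·118 = 99 and Qs = 8·118 - 52 = 892.
Consumer surplus without the control is ½ · (137.8 - 57) · 404 = 16321.6.
With the floor, consumers buy 99 units at 118, so CS = ½ · (137.8 - 118) · 99 = 980.1.
Change in consumer surplus = 980.1 - 16321.6 = -15341.5.

-15341.5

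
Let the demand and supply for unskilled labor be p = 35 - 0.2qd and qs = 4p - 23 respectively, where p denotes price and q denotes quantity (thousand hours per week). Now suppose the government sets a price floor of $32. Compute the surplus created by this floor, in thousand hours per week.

90

Rearranging demand gives qd = 175 - 5p. Equilibrium: 175 - 5p = 4p - 23, so 198 = 9p and p* = 22, q* = 65.
The floor of 32 is above the equilibrium price 22, so it binds.
At p = 32: qd = 175 - 5·32 = 15 and qs = 4·32 - 23 = 105.
Surplus = qs - qd = 105 - 15 = 90.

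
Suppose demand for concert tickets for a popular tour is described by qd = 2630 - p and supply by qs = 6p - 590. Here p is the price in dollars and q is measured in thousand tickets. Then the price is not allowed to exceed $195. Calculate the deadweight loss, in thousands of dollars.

1474725

Equilibrium: 2630 - p = 6p - 590, so 3220 = 7p and p* = 460, q* = 2170.
The ceiling of 195 is below the equilibrium price 460, so it binds.
At p = 195: qd = 2630 - 195 = 2435 and qs = 6·195 - 590 = 580.
Quantity traded falls to 580. At q = 580 the demand price is 2630 - 580 = 2050 and the supply price is (590 + 580)/6 = 195.
Deadweight loss = ½ · (2050 - 195) · (2170 - 580) = ½ · 1855 · 1590 = 1474725.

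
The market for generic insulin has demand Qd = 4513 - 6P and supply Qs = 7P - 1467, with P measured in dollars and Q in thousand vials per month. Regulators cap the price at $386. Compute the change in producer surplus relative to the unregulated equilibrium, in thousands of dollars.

In a free market, 4513 - 6P = 7P - 1467 gives the equilibrium P* = 460, Q* = 1753.
The ceiling of 386 is below the equilibrium price 460, so it binds.
At P = 386: Qd = 4513 - 6·386 = 2197 and Qs = 7·386 - 1467 = 1235.
Producer surplus without the control is ½ · (460 - 1467/7) · 1753 = 3073009/14.
With the ceiling, producers sell 1235 units at 386, so PS = ½ · (386 - 1467/7) · 1235 = 1525225/14.
Change in producer surplus = 1525225/14 - 3073009/14 = -110556.

-110556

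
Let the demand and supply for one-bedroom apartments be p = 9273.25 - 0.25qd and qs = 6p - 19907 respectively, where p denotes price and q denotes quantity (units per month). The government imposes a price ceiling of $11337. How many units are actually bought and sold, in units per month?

Rearranging demand gives qd = 37093 - 4p. Equilibrium: 37093 - 4p = 6p - 19907, so 57000 = 10p and p* = 5700, q* = 14293.
Since 11337 is above p* = 5700, the ceiling does not bind and the free-market outcome prevails.

14293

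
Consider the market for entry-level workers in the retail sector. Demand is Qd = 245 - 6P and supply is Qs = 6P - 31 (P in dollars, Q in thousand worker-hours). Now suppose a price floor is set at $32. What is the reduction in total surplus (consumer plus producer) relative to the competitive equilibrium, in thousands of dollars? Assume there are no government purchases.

In a free market, 245 - 6P = 6P - 31 gives the equilibrium P* = 23, Q* = 107.
Since 32 > 23, the floor is binding.
At P = 32: Qd = 245 - 6·32 = 53 and Qs = 6·32 - 31 = 161.
Quantity traded falls to 53. At Q = 53 the demand price is (245 - 53)/6 = 32 and the supply price is (31 + 53)/6 = 14.
Deadweight loss = ½ · (32 - 14) · (107 - 53) = ½ · 18 · 54 = 486.

486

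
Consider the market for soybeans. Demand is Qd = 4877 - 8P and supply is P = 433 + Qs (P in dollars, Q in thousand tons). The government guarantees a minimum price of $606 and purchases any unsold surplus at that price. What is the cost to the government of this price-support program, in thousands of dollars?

87264

Rearranging supply gives Qs = P - 433. In a free market, 4877 - 8P = P - 433 gives the equilibrium P* = 590, Q* = 157.
Because the floor (606) lies above the market-clearing price, it is binding.
At P = 606: Qd = 4877 - 8·606 = 29 and Qs = 606 - 433 = 173.
Surplus = Qs - Qd = 144.
Government expenditure = surplus × support price = 144 × 606 = 87264.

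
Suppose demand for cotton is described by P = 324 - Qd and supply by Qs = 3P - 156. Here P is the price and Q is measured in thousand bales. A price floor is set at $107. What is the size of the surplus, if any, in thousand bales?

0

Rearranging demand gives Qd = 324 - P. Setting quantity demanded equal to quantity supplied, 324 - P = 3P - 156, gives P* = 120 and Q* = 204.
The floor of 107 is below the equilibrium price 120, so it is not binding; the market clears at P* = 120, Q* = 204.
Since the control does not bind, there is no surplus.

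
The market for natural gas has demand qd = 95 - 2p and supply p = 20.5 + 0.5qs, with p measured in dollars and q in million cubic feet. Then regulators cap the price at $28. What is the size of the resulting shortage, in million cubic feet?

24

Rearranging supply gives qs = 2p - 41. In a free market, 95 - 2p = 2p - 41 gives the equilibrium p* = 34, q* = 27.
The ceiling of 28 is below the equilibrium price 34, so it binds.
At p = 28: qd = 95 - 2·28 = 39 and qs = 2·28 - 41 = 15.
Shortage = qd - qs = 39 - 15 = 24.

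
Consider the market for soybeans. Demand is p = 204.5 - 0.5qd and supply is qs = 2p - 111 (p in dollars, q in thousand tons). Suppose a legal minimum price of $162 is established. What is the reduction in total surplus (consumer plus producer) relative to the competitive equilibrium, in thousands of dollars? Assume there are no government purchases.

Rearranging demand gives qd = 409 - 2p. In a free market, 409 - 2p = 2p - 111 gives the equilibrium p* = 130, q* = 149.
The floor of 162 is above the equilibrium price 130, so it binds.
At p = 162: qd = 409 - 2·162 = 85 and qs = 2·162 - 111 = 213.
Quantity traded falls to 85. At q = 85 the demand price is (409 - 85)/2 = 162 and the supply price is (111 + 85)/2 = 98.
Deadweight loss = ½ · (162 - 98) · (149 - 85) = ½ · 64 · 64 = 2048.

2048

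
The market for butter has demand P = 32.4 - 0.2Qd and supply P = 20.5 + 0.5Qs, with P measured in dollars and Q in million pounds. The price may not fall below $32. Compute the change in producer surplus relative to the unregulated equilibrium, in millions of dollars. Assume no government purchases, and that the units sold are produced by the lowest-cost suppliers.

-50.25

Rearranging demand gives Qd = 162 - 5P; rearranging supply gives Qs = 2P - 41. In a free market, 162 - 5P = 2P - 41 gives the equilibrium P* = 29, Q* = 17.
Because the floor (32) lies above the market-clearing price, it is binding.
At P = 32: Qd = 162 - 5·32 = 2 and Qs = 2·32 - 41 = 23.
Producer surplus without the control is ½ · (29 - 20.5) · 17 = 72.25.
With the floor, 2 units are sold at 32. The supply price at Q = 2 is 21.5, so PS = ½ · [(32 - 20.5) + (32 - 21.5)] · 2 = 22.
Change in producer surplus = 22 - 72.25 = -50.25.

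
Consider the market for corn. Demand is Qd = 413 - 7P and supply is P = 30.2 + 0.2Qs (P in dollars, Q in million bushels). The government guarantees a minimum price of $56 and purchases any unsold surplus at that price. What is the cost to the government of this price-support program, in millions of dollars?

Rearranging supply gives Qs = 5P - 151. Setting quantity demanded equal to quantity supplied, 413 - 7P = 5P - 151, gives P* = 47 and Q* = 84.
Since 56 > 47, the floor is binding.
At P = 56: Qd = 413 - 7·56 = 21 and Qs = 5·56 - 151 = 129.
Surplus = Qs - Qd = 108.
Government expenditure = surplus × support price = 108 × 56 = 6048.

6048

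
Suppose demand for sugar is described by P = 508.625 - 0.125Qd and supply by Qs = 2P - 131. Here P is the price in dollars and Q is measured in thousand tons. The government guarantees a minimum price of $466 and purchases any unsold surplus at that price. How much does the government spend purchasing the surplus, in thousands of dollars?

214360

Rearranging demand gives Qd = 4069 - 8P. Equilibrium: 4069 - 8P = 2P - 131, so 4200 = 10P and P* = 420, Q* = 709.
The floor of 466 is above the equilibrium price 420, so it binds.
At P = 466: Qd = 4069 - 8·466 = 341 and Qs = 2·466 - 131 = 801.
Surplus = Qs - Qd = 460.
Government expenditure = surplus × support price = 460 × 466 = 214360.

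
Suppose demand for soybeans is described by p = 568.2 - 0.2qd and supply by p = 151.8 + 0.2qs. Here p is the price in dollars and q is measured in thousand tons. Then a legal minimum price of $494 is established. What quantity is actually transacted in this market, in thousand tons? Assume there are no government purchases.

371

Rearranging demand gives qd = 2841 - 5p; rearranging supply gives qs = 5p - 759. Without the control the market clears where 2841 - 5p = 5p - 759, i.e. p* = 360 and q* = 1041.
The floor of 494 is above the equilibrium price 360, so it binds.
At p = 494: qd = 2841 - 5·494 = 371 and qs = 5·494 - 759 = 1711.
The quantity actually transacted is the short side, demand: 371.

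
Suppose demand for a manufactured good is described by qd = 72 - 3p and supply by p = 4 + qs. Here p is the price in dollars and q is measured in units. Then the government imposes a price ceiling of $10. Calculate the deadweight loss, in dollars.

54

Rearranging supply gives qs = p - 4. Equilibrium: 72 - 3p = p - 4, so 76 = 4p and p* = 19, q* = 15.
Because the ceiling (10) lies below the market-clearing price, it is binding.
At p = 10: qd = 72 - 3·10 = 42 and qs = 10 - 4 = 6.
Quantity traded falls to 6. At q = 6 the demand price is (72 - 6)/3 = 22 and the supply price is 4 + 6 = 10.
Deadweight loss = ½ · (22 - 10) · (15 - 6) = ½ · 12 · 9 = 54.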